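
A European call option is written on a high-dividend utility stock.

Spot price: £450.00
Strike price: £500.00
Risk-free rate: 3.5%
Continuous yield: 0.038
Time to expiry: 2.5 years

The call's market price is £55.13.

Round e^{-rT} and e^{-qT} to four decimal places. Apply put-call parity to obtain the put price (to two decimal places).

exp(−qT) = exp(−0.038·2.5) = 0.9094;  exp(−rT) = exp(−0.035·2.5) = 0.9162
Put-call parity: C − P = S·e^(−qT) − K·e^(−rT) = 450·0.9094 − 500·0.9162 = 409.2300 − 458.1000 = -48.8700
P = C − (C − P) = 55.13 − (-48.8700) = 104.0000

£104.00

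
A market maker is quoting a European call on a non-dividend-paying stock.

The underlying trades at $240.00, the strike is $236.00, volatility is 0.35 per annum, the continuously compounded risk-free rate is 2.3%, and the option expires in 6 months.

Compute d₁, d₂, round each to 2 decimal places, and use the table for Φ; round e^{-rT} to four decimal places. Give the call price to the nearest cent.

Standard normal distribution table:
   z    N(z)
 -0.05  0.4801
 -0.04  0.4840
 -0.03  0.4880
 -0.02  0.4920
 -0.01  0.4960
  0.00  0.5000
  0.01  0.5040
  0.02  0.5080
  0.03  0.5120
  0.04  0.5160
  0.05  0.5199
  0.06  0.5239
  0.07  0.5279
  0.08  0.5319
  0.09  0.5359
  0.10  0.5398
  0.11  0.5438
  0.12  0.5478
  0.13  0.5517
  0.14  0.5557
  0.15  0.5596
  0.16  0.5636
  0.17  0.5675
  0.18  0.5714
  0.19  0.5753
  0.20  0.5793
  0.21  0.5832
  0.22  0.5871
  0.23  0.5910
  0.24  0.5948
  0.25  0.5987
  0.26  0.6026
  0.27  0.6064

σ√T = 0.35 × 0.7071 = 0.2475
d₁ = [ln(240/236) + (0.023 + ½·0.35²)·0.5] / (σ√T) = (0.0168 + 0.0421) / 0.2475 = 0.2381 → 0.24
d₂ = 0.2381 − 0.2475 = -0.0094 → -0.01
exp(−rT) = exp(−0.023·0.5) = 0.9886
N(d₁) = N(0.24) = 0.5948;  N(d₂) = N(-0.01) = 0.4960
C = 240·0.5948 − 236·0.9886·0.4960 = 142.7520 − 115.7216 = 27.0304

$27.03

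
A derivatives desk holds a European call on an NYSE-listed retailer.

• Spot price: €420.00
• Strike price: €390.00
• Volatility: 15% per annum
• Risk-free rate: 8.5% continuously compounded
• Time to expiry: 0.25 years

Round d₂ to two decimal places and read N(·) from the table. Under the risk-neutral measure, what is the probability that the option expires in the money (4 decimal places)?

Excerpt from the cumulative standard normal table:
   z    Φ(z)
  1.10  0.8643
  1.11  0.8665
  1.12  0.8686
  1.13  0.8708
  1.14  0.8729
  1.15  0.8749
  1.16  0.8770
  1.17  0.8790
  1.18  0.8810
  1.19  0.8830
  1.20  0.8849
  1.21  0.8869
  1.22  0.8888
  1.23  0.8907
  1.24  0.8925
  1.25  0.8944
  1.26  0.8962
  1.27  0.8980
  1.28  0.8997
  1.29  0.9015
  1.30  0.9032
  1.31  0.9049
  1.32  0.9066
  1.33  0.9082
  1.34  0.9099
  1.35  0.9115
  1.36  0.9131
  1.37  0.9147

σ√T = 0.15 × 0.5000 = 0.0750
d₁ = [ln(420/390) + (0.085 + ½·0.15²)·0.25] / (σ√T) = (0.0741 + 0.0241) / 0.0750 = 1.3089 ⇒ 1.31
d₂ = 1.3089 − 0.0750 = 1.2339 ⇒ 1.23
Pr(exercise) under Q = N(d₂) = 0.8907

0.8907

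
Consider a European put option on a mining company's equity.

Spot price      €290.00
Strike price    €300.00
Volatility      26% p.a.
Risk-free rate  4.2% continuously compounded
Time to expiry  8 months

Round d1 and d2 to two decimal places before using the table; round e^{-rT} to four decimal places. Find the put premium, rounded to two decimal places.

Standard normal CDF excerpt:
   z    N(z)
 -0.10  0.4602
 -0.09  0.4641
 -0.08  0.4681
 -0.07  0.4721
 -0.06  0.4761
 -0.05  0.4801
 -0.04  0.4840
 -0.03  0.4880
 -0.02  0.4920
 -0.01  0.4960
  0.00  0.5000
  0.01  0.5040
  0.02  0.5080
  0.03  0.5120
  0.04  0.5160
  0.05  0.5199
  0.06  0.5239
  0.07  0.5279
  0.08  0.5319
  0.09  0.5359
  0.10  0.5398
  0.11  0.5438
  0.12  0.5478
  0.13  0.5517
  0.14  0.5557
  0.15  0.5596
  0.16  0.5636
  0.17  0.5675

T = 0.6667;  σ√T = 0.2123
d₁ = [ln(290/300) + (0.042 + 0.26²/2)·0.6667] / 0.2123 = [-0.0339 + 0.0505] / 0.2123 = 0.0783 → 0.08
d₂ = d₁ − σ√T = 0.0783 − 0.2123 = -0.1339 → -0.13
exp(−rT) = exp(−0.042·0.6667) = 0.9724
N(−d₂) = N(0.13) = 0.5517;  N(−d₁) = N(-0.08) = 0.4681
P = 300·0.9724·0.5517 − 290·0.4681 = 160.9419 − 135.7490 = 25.1929

€25.19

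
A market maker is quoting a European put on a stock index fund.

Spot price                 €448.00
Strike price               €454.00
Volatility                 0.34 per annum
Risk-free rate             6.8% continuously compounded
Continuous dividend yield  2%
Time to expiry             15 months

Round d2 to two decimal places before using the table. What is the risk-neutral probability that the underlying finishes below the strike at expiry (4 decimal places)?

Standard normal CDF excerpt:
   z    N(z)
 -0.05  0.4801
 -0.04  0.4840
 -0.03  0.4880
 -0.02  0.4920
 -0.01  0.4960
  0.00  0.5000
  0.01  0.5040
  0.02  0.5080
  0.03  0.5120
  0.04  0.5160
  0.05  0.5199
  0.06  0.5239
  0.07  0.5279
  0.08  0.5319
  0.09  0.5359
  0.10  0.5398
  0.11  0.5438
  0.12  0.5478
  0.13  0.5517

T = 1.25;  σ√T = 0.3801
d₁ = [ln(448/454) + (0.068 − 0.02 + ½·0.34²)·1.25] / (σ√T) = (-0.0133 + 0.1323) / 0.3801 = 0.3129 ≈ 0.31
d₂ = 0.3129 − 0.3801 = -0.0672 ≈ -0.07
Risk-neutral Pr[S_T < K] = N(−d₂) = N(0.07) = 0.5279

0.5279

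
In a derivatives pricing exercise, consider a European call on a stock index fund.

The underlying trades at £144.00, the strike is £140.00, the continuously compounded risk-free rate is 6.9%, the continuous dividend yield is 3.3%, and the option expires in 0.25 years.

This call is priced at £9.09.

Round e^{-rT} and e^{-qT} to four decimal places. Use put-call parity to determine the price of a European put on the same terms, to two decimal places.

£3.88

exp(−qT) = exp(−0.033·0.25) = 0.9918;  exp(−rT) = exp(−0.069·0.25) = 0.9829
Put-call parity: C − P = S·e^(−qT) − K·e^(−rT) = 144·0.9918 − 140·0.9829 = 142.8192 − 137.6060 = 5.2132
P = C − (C − P) = 9.09 − (5.2132) = 3.8768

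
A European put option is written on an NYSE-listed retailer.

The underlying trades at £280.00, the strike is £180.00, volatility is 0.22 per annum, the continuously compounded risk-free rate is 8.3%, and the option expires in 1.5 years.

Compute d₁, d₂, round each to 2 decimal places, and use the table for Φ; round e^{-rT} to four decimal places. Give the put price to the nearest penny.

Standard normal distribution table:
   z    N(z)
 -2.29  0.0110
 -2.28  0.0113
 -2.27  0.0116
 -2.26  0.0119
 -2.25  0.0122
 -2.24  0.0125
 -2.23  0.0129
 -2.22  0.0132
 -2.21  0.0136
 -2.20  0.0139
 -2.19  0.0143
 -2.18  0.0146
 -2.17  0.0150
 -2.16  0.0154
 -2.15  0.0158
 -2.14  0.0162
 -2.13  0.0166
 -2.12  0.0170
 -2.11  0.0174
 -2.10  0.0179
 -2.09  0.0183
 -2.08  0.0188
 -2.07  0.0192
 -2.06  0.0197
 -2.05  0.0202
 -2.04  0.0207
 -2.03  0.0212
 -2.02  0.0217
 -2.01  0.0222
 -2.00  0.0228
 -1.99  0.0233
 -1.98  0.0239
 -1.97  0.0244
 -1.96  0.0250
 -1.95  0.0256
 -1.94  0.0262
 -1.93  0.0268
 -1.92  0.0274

σ√T = 0.22 × 1.2247 = 0.2694
d₁ = [ln(280/180) + (0.083 + 0.22²/2)·1.5] / 0.2694 = [0.4418 + 0.1608] / 0.2694 = 2.2366 ≈ 2.24
d₂ = d₁ − σ√T = 2.2366 − 0.2694 = 1.9671 ≈ 1.97
e^(−rT) = e^(−0.083·1.5) = 0.8829
P = 180·0.8829·N(-1.97) − 280·N(-2.24) = 180·0.8829·0.0244 − 280·0.0125 = 3.8777 − 3.5000 = 0.3777

£0.38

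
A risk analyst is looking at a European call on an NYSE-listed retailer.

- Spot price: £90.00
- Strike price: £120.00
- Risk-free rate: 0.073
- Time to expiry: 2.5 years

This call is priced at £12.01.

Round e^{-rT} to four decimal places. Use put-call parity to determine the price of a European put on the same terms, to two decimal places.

e^(−rT) = e^(−0.073·2.5) = 0.8332
Put-call parity: C − P = S − K·e^(−rT) = 90 − 120·0.8332 = 90 − 99.9840 = -9.9840
P = C − (C − P) = 12.01 − (-9.9840) = 21.9940

£21.99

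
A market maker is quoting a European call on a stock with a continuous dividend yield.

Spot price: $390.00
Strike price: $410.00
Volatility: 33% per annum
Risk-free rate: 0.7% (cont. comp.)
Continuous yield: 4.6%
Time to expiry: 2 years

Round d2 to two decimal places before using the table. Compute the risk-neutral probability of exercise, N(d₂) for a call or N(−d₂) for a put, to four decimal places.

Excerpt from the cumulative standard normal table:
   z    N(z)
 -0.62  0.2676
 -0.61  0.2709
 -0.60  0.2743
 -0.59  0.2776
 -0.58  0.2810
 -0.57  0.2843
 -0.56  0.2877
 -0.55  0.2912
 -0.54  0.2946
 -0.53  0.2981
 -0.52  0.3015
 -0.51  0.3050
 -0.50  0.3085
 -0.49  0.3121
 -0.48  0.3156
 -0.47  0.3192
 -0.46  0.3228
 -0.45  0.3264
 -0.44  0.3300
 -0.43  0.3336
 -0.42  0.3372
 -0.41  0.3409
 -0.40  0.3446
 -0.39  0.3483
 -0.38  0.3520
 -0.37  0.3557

0.3050

σ√T = 0.33·√2 = 0.4667
d₁ = [ln(390/410) + (0.007 − 0.046 + ½·0.33²)·2] / (σ√T) = (-0.0500 + 0.0309) / 0.4667 = -0.0409 which rounds to -0.04
d₂ = -0.0409 − 0.4667 = -0.5076 which rounds to -0.51
Risk-neutral Pr[S_T > K] = N(d₂) = N(-0.51) = 0.3050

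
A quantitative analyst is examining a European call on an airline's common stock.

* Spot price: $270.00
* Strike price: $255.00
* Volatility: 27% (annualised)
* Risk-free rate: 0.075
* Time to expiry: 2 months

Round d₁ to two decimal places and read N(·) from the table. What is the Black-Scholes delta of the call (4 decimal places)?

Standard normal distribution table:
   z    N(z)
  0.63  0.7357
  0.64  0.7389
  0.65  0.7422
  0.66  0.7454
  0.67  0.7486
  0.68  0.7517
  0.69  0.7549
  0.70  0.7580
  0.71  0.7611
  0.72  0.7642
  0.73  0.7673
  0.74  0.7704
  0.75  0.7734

σ√T = 0.27·√0.1667 = 0.1102
d₁ = [ln(270/255) + (0.075 + 0.27²/2)·0.1667] / 0.1102 = [0.0572 + 0.0186] / 0.1102 = 0.6871 ⇒ 0.69
N(d₁) = N(0.69) = 0.7549
Δ_call = N(d₁) = 0.7549

0.7549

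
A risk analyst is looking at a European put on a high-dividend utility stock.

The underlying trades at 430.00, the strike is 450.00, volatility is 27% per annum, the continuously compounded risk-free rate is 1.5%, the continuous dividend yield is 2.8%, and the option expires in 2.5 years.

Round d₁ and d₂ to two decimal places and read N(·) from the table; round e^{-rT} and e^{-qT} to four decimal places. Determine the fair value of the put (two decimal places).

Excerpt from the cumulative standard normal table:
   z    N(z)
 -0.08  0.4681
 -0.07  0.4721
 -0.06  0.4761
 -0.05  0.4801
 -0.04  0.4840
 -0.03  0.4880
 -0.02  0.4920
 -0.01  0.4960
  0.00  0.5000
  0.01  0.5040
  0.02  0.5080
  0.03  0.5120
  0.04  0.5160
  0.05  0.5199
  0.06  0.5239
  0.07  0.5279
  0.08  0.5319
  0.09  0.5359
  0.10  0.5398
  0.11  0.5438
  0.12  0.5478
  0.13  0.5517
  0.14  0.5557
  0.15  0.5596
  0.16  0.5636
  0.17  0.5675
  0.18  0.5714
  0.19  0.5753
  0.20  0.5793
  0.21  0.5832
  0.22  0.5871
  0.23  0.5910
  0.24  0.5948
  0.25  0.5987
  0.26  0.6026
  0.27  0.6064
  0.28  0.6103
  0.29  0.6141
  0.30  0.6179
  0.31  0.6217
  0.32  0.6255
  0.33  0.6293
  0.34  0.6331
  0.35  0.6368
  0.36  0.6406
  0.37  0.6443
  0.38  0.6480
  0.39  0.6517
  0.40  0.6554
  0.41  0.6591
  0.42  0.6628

88.42

σ√T = 0.27 × 1.5811 = 0.4269
ln(S/K) + (r − q + σ²/2)T = ln(430/450) + (0.015 − 0.028 + 0.27²/2)·2.5 = -0.0455 + 0.0586 = 0.0132
d₁ = 0.0132 / 0.4269 = 0.0308 which rounds to 0.03
d₂ = d₁ − σ√T = 0.0308 − 0.4269 = -0.3961 which rounds to -0.40
e^(−qT) = e^(−0.028·2.5) = 0.9324;  e^(−rT) = e^(−0.015·2.5) = 0.9632
N(−d₂) = N(0.40) = 0.6554;  N(−d₁) = N(-0.03) = 0.4880
P = 450·0.9632·0.6554 − 430·0.9324·0.4880 = 284.0766 − 195.6548 = 88.4218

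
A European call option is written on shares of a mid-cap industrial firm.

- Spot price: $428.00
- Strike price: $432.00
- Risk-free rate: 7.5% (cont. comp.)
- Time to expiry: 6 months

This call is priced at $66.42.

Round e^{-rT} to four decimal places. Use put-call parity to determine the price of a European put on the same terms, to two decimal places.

$54.52

e^(−rT) = e^(−0.075·0.5) = 0.9632
Put-call parity: C − P = S − K·e^(−rT) = 428 − 432·0.9632 = 428 − 416.1024 = 11.8976
P = C − (C − P) = 66.42 − (11.8976) = 54.5224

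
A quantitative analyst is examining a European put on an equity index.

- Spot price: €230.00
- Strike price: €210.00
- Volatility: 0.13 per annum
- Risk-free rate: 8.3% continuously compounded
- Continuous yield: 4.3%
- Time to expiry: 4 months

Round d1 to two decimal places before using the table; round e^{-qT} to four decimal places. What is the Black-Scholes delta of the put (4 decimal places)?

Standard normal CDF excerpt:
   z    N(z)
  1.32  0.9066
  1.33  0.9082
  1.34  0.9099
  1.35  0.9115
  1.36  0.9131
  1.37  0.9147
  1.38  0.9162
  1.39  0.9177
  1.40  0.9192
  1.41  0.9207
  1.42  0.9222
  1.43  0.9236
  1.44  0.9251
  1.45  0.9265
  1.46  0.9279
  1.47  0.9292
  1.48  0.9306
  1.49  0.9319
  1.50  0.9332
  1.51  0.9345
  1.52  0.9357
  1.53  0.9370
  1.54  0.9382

-0.0753

σ√T = 0.13·√0.3333 = 0.0751
ln(S/K) + (r − q + σ²/2)T = ln(230/210) + (0.083 − 0.043 + 0.13²/2)·0.3333 = 0.0910 + 0.0162 = 0.1071
d₁ = 0.1071 / 0.0751 = 1.4272 which rounds to 1.43
N(d₁) = N(1.43) = 0.9236
Δ_put = e^(−qT)·(N(d₁) − 1) = 0.9858·(0.9236 − 1) = -0.0753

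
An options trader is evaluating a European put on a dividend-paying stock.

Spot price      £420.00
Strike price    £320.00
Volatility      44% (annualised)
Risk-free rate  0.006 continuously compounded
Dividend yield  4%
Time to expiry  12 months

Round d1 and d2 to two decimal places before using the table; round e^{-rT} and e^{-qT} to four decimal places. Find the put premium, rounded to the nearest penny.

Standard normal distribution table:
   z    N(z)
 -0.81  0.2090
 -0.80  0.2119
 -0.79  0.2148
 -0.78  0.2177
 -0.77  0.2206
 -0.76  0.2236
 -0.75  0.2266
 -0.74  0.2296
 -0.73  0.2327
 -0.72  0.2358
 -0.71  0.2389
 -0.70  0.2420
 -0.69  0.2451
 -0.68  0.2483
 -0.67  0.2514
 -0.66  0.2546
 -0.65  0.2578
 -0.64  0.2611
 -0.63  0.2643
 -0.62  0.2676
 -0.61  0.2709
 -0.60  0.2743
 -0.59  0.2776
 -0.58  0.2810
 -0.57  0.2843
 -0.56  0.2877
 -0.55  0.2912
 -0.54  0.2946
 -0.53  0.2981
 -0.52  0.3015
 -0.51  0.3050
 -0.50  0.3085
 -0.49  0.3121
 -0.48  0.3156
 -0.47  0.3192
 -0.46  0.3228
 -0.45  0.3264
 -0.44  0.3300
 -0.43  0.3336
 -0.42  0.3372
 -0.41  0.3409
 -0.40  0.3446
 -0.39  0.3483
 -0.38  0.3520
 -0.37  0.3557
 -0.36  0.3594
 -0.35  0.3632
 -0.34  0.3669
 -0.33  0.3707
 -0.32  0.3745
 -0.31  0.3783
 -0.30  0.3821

T = 1;  σ√T = 0.4400
d₁ = [ln(420/320) + (0.006 − 0.04 + 0.44²/2)·1] / 0.4400 = [0.2719 + 0.0628] / 0.4400 = 0.7608 → 0.76
d₂ = d₁ − σ√T = 0.7608 − 0.4400 = 0.3208 → 0.32
e^(−qT) = e^(−0.04·1) = 0.9608;  e^(−rT) = e^(−0.006·1) = 0.9940
P = 320·0.9940·N(-0.32) − 420·0.9608·N(-0.76) = 320·0.9940·0.3745 − 420·0.9608·0.2236 = 119.1210 − 90.2306 = 28.8903

£28.89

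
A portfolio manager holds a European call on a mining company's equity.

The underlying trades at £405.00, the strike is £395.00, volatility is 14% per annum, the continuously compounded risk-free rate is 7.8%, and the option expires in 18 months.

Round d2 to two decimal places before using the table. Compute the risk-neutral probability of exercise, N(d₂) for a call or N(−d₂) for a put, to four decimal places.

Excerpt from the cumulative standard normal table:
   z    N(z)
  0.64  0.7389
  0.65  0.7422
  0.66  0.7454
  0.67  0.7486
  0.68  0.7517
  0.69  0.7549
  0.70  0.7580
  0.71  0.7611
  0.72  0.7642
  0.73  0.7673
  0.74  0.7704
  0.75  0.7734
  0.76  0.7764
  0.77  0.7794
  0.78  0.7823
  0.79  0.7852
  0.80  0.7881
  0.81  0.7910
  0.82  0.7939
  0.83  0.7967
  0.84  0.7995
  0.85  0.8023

σ√T = 0.14·√1.5 = 0.1715
d₁ = [ln(405/395) + (0.078 + 0.14²/2)·1.5] / 0.1715 = [0.0250 + 0.1317] / 0.1715 = 0.9139 → 0.91
d₂ = d₁ − σ√T = 0.9139 − 0.1715 = 0.7424 → 0.74
Pr(exercise) under Q = N(d₂) = 0.7704

0.7704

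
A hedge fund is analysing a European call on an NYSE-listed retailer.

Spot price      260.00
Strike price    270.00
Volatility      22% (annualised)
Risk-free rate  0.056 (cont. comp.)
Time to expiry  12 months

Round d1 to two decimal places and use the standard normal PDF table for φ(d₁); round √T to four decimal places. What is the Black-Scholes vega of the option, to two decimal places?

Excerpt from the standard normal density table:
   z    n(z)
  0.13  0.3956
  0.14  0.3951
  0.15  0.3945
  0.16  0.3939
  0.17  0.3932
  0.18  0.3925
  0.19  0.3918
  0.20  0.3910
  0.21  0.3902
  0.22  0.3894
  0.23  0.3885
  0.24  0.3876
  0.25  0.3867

σ√T = 0.22·√1 = 0.2200
d₁ = [ln(260/270) + (0.056 + ½·0.22²)·1] / (σ√T) = (-0.0377 + 0.0802) / 0.2200 = 0.1930 which rounds to 0.19
√T = √1 = 1.0000
φ(d₁) = φ(0.19) = 0.3918
vega = S·φ(d₁)·√T = 260·0.3918·1.0000 = 101.8680

101.87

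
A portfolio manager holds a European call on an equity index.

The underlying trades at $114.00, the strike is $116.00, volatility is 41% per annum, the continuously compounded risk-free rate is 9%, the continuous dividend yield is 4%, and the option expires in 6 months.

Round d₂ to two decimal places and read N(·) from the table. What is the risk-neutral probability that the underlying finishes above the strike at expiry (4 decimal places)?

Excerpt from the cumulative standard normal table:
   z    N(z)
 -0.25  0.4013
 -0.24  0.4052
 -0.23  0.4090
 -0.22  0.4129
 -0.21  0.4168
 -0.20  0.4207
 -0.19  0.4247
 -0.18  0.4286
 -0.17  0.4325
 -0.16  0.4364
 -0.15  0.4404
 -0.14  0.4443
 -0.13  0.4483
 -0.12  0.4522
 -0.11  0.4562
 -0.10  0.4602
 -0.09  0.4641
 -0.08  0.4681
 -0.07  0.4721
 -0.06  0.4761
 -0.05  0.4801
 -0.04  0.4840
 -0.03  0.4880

σ√T = 0.41·√0.5 = 0.2899
ln(S/K) + (r − q + σ²/2)T = ln(114/116) + (0.09 − 0.04 + 0.41²/2)·0.5 = -0.0174 + 0.0670 = 0.0496
d₁ = 0.0496 / 0.2899 = 0.1712 ⇒ 0.17
d₂ = d₁ − σ√T = 0.1712 − 0.2899 = -0.1187 ⇒ -0.12
Risk-neutral Pr[S_T > K] = N(d₂) = N(-0.12) = 0.4522

0.4522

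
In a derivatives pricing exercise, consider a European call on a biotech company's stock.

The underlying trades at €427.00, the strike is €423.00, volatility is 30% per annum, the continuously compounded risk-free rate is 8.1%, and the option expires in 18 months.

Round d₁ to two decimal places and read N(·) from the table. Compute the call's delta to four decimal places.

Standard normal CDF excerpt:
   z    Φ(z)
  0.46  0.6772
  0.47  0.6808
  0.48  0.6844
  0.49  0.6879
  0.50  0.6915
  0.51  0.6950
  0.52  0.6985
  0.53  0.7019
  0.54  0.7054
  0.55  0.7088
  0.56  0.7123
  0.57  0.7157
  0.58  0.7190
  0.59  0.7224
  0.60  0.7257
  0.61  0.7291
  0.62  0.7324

σ√T = 0.3 × 1.2247 = 0.3674
d₁ = [ln(427/423) + (0.081 + ½·0.3²)·1.5] / (σ√T) = (0.0094 + 0.1890) / 0.3674 = 0.5400 → 0.54
N(d₁) = N(0.54) = 0.7054
Δ_call = N(d₁) = 0.7054

0.7054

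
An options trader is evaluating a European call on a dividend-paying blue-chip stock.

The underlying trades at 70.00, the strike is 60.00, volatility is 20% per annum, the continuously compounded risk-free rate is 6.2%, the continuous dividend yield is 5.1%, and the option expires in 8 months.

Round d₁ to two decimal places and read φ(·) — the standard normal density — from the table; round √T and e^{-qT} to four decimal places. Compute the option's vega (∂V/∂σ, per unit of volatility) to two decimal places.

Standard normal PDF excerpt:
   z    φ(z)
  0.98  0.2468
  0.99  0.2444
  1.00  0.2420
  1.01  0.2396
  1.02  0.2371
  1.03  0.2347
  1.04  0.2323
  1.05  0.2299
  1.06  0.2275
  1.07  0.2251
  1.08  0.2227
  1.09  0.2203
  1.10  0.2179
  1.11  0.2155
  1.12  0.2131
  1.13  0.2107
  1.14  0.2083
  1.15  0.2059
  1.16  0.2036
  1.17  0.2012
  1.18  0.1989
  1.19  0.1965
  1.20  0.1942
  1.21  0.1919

σ√T = 0.2 × 0.8165 = 0.1633
d₁ = [ln(70/60) + (0.062 − 0.051 + 0.2²/2)·0.6667] / 0.1633 = [0.1542 + 0.0207] / 0.1633 = 1.0705 ≈ 1.07
√T = √0.6667 = 0.8165
φ(d₁) = φ(1.07) = 0.2251
e^(−qT) = e^(−0.051·0.6667) = 0.9666
vega = S·e^(−qT)·φ(d₁)·√T = 70·0.9666·0.2251·0.8165 = 12.4359

12.44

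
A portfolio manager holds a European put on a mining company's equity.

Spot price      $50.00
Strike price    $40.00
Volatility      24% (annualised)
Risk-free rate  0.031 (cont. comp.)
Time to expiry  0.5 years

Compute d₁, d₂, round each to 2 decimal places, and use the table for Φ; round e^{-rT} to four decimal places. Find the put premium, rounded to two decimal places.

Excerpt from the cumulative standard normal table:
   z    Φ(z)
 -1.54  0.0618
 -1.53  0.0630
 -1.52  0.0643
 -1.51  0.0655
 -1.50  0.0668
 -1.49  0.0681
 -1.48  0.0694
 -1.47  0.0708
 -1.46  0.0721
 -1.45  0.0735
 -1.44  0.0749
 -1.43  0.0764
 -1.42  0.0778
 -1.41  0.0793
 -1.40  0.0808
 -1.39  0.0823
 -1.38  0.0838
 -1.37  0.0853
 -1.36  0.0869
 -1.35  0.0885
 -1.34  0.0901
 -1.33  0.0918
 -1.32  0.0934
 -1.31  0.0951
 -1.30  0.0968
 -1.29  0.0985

σ√T = 0.24·√0.5 = 0.1697
ln(S/K) + (r + σ²/2)T = ln(50/40) + (0.031 + 0.24²/2)·0.5 = 0.2231 + 0.0299 = 0.2530
d₁ = 0.2530 / 0.1697 = 1.4911 ≈ 1.49
d₂ = d₁ − σ√T = 1.4911 − 0.1697 = 1.3214 ≈ 1.32
exp(−rT) = exp(−0.031·0.5) = 0.9846
N(−d₂) = N(-1.32) = 0.0934;  N(−d₁) = N(-1.49) = 0.0681
P = 40·0.9846·0.0934 − 50·0.0681 = 3.6785 − 3.4050 = 0.2735

$0.27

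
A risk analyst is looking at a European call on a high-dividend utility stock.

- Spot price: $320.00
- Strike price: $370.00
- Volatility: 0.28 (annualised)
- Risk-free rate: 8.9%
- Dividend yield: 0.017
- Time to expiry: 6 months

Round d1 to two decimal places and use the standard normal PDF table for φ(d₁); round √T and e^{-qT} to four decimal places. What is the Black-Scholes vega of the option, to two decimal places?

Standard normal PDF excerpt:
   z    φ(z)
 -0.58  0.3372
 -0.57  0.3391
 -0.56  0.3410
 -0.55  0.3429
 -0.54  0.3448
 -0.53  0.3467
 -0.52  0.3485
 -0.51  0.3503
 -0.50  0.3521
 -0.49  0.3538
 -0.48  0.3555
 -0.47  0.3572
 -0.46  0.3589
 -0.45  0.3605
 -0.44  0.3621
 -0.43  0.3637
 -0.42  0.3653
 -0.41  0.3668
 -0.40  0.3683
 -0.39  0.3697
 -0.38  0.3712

σ√T = 0.28 × 0.7071 = 0.1980
d₁ = [ln(320/370) + (0.089 − 0.017 + 0.28²/2)·0.5] / 0.1980 = [-0.1452 + 0.0556] / 0.1980 = -0.4525 → -0.45
√T = √0.5 = 0.7071
φ(d₁) = φ(-0.45) = 0.3605
exp(−qT) = exp(−0.017·0.5) = 0.9915
vega = S·exp(−qT)·φ(d₁)·√T = 320·0.9915·0.3605·0.7071 = 80.8777

80.88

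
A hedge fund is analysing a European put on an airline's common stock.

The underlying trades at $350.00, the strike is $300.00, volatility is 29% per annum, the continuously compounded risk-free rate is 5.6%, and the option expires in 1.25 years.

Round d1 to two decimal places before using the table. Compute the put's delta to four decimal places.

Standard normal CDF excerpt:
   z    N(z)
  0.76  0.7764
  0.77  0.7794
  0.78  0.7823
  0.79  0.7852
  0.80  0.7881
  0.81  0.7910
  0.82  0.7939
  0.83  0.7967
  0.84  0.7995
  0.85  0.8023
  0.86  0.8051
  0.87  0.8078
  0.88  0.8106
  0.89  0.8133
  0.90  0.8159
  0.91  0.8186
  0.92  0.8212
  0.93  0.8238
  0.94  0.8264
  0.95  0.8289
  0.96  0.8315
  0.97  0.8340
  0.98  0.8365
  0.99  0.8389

σ√T = 0.29·√1.25 = 0.3242
ln(S/K) + (r + σ²/2)T = ln(350/300) + (0.056 + 0.29²/2)·1.25 = 0.1542 + 0.1226 = 0.2767
d₁ = 0.2767 / 0.3242 = 0.8534 ≈ 0.85
N(d₁) = N(0.85) = 0.8023
Δ_put = N(d₁) − 1 = 0.8023 − 1 = -0.1977

-0.1977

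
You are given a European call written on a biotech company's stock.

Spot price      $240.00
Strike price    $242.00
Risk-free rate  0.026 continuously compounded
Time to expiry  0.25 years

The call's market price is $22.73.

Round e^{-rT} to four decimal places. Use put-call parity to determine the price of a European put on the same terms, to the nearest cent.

$23.16

exp(−rT) = exp(−0.026·0.25) = 0.9935
Put-call parity: C − P = S − K·e^(−rT) = 240 − 242·0.9935 = 240 − 240.4270 = -0.4270
P = C − (C − P) = 22.73 − (-0.4270) = 23.1570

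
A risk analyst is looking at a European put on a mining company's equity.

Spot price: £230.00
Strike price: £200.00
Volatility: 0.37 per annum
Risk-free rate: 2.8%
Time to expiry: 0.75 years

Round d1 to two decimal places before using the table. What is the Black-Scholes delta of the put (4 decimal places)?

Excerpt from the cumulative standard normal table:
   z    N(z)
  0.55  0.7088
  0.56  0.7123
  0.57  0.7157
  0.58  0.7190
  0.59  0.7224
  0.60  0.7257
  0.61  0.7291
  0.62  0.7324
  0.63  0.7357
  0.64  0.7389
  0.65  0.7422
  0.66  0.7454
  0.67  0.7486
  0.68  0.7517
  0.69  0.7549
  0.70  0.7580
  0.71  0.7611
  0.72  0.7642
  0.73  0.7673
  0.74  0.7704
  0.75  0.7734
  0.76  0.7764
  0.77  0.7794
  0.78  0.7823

-0.2546

σ√T = 0.37 × 0.8660 = 0.3204
d₁ = [ln(230/200) + (0.028 + 0.37²/2)·0.75] / 0.3204 = [0.1398 + 0.0723] / 0.3204 = 0.6619 which rounds to 0.66
N(d₁) = N(0.66) = 0.7454
Δ_put = N(d₁) − 1 = 0.7454 − 1 = -0.2546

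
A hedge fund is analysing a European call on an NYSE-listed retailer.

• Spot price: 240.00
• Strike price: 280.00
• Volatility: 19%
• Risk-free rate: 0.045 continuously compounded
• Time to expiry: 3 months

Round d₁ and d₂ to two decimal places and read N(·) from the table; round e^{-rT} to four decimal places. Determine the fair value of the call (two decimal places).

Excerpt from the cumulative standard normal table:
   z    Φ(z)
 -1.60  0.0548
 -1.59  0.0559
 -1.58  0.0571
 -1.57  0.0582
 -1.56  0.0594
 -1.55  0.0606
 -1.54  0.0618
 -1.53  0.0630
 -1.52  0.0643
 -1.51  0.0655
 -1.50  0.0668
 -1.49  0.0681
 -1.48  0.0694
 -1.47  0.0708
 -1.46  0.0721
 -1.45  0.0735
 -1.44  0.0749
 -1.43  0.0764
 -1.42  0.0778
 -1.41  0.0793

σ√T = 0.19·√0.25 = 0.0950
d₁ = [ln(240/280) + (0.045 + 0.19²/2)·0.25] / 0.0950 = [-0.1542 + 0.0158] / 0.0950 = -1.4567 ⇒ -1.46
d₂ = d₁ − σ√T = -1.4567 − 0.0950 = -1.5517 ⇒ -1.55
e^(−rT) = e^(−0.045·0.25) = 0.9888
N(d₁) = N(-1.46) = 0.0721;  N(d₂) = N(-1.55) = 0.0606
C = 240·0.0721 − 280·0.9888·0.0606 = 17.3040 − 16.7780 = 0.5260

0.53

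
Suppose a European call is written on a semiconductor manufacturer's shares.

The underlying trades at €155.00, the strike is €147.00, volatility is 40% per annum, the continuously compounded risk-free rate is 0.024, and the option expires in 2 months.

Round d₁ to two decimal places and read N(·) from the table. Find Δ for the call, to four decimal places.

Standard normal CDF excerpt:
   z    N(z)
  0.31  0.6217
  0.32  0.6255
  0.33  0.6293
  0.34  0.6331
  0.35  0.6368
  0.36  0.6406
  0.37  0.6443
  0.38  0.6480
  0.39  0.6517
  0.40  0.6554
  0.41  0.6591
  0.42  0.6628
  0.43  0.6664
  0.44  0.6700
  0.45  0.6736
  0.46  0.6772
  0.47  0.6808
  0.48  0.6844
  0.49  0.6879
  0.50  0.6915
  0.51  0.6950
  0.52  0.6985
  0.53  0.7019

σ√T = 0.4 × 0.4082 = 0.1633
d₁ = [ln(155/147) + (0.024 + ½·0.4²)·0.1667] / (σ√T) = (0.0530 + 0.0173) / 0.1633 = 0.4307 ≈ 0.43
N(d₁) = N(0.43) = 0.6664
Δ_call = N(d₁) = 0.6664

0.6664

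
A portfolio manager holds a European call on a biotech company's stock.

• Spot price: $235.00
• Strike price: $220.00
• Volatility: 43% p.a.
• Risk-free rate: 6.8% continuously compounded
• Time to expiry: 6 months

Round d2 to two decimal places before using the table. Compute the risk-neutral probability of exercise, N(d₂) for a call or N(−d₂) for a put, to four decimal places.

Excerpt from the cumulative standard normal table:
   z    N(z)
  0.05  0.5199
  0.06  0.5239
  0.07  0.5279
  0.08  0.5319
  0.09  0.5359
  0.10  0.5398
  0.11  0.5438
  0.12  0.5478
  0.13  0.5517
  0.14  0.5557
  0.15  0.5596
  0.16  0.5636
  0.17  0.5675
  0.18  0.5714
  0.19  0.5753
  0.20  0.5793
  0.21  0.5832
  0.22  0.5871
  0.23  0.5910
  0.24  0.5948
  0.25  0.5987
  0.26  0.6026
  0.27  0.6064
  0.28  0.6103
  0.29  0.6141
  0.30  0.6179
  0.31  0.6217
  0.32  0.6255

σ√T = 0.43·√0.5 = 0.3041
ln(S/K) + (r + σ²/2)T = ln(235/220) + (0.068 + 0.43²/2)·0.5 = 0.0660 + 0.0802 = 0.1462
d₁ = 0.1462 / 0.3041 = 0.4808 ⇒ 0.48
d₂ = d₁ − σ√T = 0.4808 − 0.3041 = 0.1767 ⇒ 0.18
Pr(exercise) under Q = N(d₂) = 0.5714

0.5714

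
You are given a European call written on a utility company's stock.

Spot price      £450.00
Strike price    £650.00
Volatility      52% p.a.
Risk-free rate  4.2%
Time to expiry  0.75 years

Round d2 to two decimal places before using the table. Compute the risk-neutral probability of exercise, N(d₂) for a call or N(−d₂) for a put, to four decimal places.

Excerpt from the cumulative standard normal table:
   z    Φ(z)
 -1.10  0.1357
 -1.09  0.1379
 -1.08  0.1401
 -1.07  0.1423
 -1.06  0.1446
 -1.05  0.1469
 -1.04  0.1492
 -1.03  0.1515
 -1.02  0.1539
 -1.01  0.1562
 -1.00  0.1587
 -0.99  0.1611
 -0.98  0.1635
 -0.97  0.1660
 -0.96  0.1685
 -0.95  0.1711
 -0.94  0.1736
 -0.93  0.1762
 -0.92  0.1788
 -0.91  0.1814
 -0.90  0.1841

σ√T = 0.52·√0.75 = 0.4503
ln(S/K) + (r + σ²/2)T = ln(450/650) + (0.042 + 0.52²/2)·0.75 = -0.3677 + 0.1329 = -0.2348
d₁ = -0.2348 / 0.4503 = -0.5214 ≈ -0.52
d₂ = d₁ − σ√T = -0.5214 − 0.4503 = -0.9718 ≈ -0.97
Pr(exercise) under Q = N(d₂) = 0.1660

0.1660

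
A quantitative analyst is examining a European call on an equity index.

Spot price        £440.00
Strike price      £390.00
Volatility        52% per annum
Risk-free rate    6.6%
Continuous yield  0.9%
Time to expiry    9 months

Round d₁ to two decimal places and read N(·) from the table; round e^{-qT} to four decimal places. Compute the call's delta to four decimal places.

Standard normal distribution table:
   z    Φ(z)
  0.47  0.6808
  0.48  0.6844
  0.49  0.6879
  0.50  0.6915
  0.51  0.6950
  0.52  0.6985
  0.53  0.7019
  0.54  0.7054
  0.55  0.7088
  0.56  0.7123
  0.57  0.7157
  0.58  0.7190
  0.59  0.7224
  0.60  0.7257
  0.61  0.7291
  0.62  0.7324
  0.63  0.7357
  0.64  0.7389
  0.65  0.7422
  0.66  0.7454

T = 0.75;  σ√T = 0.4503
d₁ = [ln(440/390) + (0.066 − 0.009 + 0.52²/2)·0.75] / 0.4503 = [0.1206 + 0.1442] / 0.4503 = 0.5880 → 0.59
N(d₁) = N(0.59) = 0.7224
Δ_call = exp(−qT)·N(d₁) = 0.9933·0.7224 = 0.7176

0.7176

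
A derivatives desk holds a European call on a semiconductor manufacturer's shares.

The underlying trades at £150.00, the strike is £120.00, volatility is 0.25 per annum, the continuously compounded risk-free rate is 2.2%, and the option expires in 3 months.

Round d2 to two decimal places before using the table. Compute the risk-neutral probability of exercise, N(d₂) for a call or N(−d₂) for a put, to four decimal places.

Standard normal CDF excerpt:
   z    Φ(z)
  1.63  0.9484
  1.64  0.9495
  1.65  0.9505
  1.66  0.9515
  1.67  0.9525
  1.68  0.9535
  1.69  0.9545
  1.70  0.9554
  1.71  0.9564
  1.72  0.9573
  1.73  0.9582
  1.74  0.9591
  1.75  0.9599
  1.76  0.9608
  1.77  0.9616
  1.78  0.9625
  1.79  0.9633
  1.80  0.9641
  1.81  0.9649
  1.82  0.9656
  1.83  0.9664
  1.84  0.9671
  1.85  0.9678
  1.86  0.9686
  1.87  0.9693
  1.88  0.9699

0.9616

σ√T = 0.25 × 0.5000 = 0.1250
d₁ = [ln(150/120) + (0.022 + 0.25²/2)·0.25] / 0.1250 = [0.2231 + 0.0133] / 0.1250 = 1.8916 → 1.89
d₂ = d₁ − σ√T = 1.8916 − 0.1250 = 1.7666 → 1.77
Risk-neutral Pr[S_T > K] = N(d₂) = N(1.77) = 0.9616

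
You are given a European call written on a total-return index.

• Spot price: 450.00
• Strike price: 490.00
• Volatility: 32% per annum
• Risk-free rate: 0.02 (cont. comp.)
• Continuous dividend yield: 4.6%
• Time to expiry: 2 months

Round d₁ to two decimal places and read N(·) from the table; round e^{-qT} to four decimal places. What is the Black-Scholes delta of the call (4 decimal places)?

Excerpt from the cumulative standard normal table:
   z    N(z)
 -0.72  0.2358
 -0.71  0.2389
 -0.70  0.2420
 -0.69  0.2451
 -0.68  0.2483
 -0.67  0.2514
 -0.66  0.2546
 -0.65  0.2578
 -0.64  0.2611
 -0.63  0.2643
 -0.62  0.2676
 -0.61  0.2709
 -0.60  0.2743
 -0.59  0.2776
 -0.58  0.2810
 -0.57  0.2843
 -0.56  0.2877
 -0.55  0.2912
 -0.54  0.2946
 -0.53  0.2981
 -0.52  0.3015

σ√T = 0.32 × 0.4082 = 0.1306
ln(S/K) + (r − q + σ²/2)T = ln(450/490) + (0.02 − 0.046 + 0.32²/2)·0.1667 = -0.0852 + 0.0042 = -0.0810
d₁ = -0.0810 / 0.1306 = -0.6197 → -0.62
N(d₁) = N(-0.62) = 0.2676
Δ_call = e^(−qT)·N(d₁) = 0.9924·0.2676 = 0.2656

0.2656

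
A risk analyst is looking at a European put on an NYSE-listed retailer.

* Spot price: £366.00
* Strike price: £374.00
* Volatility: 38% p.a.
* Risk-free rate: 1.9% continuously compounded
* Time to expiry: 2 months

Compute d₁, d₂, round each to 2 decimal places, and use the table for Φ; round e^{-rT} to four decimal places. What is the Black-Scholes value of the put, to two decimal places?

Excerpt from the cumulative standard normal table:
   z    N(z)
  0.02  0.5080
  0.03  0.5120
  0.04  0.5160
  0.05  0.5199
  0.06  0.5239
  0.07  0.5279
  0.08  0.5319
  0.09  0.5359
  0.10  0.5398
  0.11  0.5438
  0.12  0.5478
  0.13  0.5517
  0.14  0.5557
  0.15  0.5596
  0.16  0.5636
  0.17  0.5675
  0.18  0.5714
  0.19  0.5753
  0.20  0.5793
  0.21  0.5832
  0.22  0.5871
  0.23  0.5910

£27.11

σ√T = 0.38 × 0.4082 = 0.1551
d₁ = [ln(366/374) + (0.019 + 0.38²/2)·0.1667] / 0.1551 = [-0.0216 + 0.0152] / 0.1551 = -0.0414 → -0.04
d₂ = d₁ − σ√T = -0.0414 − 0.1551 = -0.1965 → -0.20
e^(−rT) = e^(−0.019·0.1667) = 0.9968
N(−d₂) = N(0.20) = 0.5793;  N(−d₁) = N(0.04) = 0.5160
P = 374·0.9968·0.5793 − 366·0.5160 = 215.9649 − 188.8560 = 27.1089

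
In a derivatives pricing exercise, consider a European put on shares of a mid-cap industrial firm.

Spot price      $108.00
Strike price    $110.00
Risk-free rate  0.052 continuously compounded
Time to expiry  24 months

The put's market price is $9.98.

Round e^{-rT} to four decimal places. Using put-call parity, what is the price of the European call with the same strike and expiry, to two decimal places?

$18.85

exp(−rT) = exp(−0.052·2) = 0.9012
Put-call parity: C − P = S − K·e^(−rT) = 108 − 110·0.9012 = 108 − 99.1320 = 8.8680
C = P + (C − P) = 9.98 + (8.8680) = 18.8480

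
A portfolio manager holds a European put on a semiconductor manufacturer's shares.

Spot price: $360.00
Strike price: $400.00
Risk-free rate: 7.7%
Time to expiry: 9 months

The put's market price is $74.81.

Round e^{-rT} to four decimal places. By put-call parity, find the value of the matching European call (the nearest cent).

$57.25

e^(−rT) = e^(−0.077·0.75) = 0.9439
Put-call parity: C − P = S − K·e^(−rT) = 360 − 400·0.9439 = 360 − 377.5600 = -17.5600
C = P + (C − P) = 74.81 + (-17.5600) = 57.2500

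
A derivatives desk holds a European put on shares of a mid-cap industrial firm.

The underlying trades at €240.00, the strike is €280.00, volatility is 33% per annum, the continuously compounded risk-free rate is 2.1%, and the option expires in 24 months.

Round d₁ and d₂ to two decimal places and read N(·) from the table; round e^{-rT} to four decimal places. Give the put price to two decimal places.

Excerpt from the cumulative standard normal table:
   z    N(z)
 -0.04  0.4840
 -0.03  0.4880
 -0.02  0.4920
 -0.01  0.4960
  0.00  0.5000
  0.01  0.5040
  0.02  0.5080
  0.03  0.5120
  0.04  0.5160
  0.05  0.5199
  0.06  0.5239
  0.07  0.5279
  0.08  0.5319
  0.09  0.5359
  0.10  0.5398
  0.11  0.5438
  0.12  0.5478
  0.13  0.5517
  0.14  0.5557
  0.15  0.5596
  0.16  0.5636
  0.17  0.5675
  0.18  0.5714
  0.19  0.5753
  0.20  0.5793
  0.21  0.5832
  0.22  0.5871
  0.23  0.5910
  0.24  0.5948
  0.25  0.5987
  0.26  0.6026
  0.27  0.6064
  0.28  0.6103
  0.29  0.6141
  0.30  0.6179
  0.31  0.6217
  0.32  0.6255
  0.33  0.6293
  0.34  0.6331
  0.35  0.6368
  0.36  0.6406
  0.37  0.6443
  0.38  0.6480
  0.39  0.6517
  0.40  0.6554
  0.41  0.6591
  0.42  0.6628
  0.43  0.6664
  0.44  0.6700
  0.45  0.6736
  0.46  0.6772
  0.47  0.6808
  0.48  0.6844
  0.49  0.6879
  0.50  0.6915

€61.83

σ√T = 0.33·√2 = 0.4667
d₁ = [ln(240/280) + (0.021 + 0.33²/2)·2] / 0.4667 = [-0.1542 + 0.1509] / 0.4667 = -0.0070 which rounds to -0.01
d₂ = d₁ − σ√T = -0.0070 − 0.4667 = -0.4737 which rounds to -0.47
e^(−rT) = e^(−0.021·2) = 0.9589
P = 280·0.9589·N(0.47) − 240·N(0.01) = 280·0.9589·0.6808 − 240·0.5040 = 182.7894 − 120.9600 = 61.8294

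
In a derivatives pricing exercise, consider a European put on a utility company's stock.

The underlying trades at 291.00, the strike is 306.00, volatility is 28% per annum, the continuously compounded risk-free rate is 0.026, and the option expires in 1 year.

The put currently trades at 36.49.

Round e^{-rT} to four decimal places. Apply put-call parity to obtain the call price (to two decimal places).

e^(−rT) = e^(−0.026·1) = 0.9743
Put-call parity: C − P = S − K·e^(−rT) = 291 − 306·0.9743 = 291 − 298.1358 = -7.1358
C = P + (C − P) = 36.49 + (-7.1358) = 29.3542

29.35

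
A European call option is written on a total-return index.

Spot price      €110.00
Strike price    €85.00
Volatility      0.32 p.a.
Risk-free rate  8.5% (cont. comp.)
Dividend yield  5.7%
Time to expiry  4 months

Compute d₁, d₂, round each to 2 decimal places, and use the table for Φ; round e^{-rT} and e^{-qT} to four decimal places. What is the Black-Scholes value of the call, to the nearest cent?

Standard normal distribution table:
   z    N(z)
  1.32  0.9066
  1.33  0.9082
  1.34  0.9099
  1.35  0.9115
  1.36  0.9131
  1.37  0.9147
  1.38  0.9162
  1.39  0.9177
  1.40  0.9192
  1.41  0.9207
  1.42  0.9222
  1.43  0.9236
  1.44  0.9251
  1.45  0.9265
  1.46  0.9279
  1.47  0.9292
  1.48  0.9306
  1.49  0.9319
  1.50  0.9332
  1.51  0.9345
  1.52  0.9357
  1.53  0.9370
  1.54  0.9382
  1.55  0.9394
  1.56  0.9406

σ√T = 0.32 × 0.5774 = 0.1848
ln(S/K) + (r − q + σ²/2)T = ln(110/85) + (0.085 − 0.057 + 0.32²/2)·0.3333 = 0.2578 + 0.0264 = 0.2842
d₁ = 0.2842 / 0.1848 = 1.5384 which rounds to 1.54
d₂ = d₁ − σ√T = 1.5384 − 0.1848 = 1.3537 which rounds to 1.35
exp(−qT) = exp(−0.057·0.3333) = 0.9812;  exp(−rT) = exp(−0.085·0.3333) = 0.9721
C = 110·0.9812·N(1.54) − 85·0.9721·N(1.35) = 110·0.9812·0.9382 − 85·0.9721·0.9115 = 101.2618 − 75.3159 = 25.9459

€25.95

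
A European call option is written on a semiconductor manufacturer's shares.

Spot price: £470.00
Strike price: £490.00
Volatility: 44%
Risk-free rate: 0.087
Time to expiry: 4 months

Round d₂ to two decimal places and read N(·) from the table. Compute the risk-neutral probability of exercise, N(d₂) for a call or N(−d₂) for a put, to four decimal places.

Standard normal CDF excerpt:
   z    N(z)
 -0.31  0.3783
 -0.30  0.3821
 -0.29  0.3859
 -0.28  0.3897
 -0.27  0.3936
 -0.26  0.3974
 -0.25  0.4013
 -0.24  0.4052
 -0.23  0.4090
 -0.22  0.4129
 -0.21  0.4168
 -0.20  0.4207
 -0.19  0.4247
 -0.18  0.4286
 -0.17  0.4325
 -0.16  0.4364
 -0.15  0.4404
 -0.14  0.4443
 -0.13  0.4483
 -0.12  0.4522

σ√T = 0.44·√0.3333 = 0.2540
d₁ = [ln(470/490) + (0.087 + ½·0.44²)·0.3333] / (σ√T) = (-0.0417 + 0.0613) / 0.2540 = 0.0771 → 0.08
d₂ = 0.0771 − 0.2540 = -0.1769 → -0.18
Pr(exercise) under Q = N(d₂) = 0.4286

0.4286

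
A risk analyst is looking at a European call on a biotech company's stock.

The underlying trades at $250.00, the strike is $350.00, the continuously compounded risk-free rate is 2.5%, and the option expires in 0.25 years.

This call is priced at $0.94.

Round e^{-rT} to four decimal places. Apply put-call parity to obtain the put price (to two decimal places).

exp(−rT) = exp(−0.025·0.25) = 0.9938
Put-call parity: C − P = S − K·e^(−rT) = 250 − 350·0.9938 = 250 − 347.8300 = -97.8300
P = C − (C − P) = 0.94 − (-97.8300) = 98.7700

$98.77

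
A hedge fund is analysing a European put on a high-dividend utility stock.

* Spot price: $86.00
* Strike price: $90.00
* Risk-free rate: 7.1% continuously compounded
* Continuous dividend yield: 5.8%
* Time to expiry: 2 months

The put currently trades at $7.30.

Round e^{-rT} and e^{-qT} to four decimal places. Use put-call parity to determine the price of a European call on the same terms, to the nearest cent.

$3.54

e^(−qT) = e^(−0.058·0.1667) = 0.9904;  e^(−rT) = e^(−0.071·0.1667) = 0.9882
Put-call parity: C − P = S·e^(−qT) − K·e^(−rT) = 86·0.9904 − 90·0.9882 = 85.1744 − 88.9380 = -3.7636
C = P + (C − P) = 7.30 + (-3.7636) = 3.5364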